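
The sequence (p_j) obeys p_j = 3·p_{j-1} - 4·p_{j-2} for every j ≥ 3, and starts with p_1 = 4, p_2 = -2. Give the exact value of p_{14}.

Applying the relation repeatedly:
p_3 = -22, p_4 = -58, p_5 = -86, …, p_{11} = -2614, p_{12} = -13114, p_{13} = -28886, p_{14} = -34202.

-34202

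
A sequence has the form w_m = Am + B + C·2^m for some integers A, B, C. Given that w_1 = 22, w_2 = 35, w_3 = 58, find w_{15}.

163894

Write the equations: A + B + 2C = 22; 2A + B + 4C = 35; 3A + B + 8C = 58.
Subtracting the first from the second: A + 2C = 13.
Subtracting the second from the third: A + 4C = 23.
Solving: C = 5, A = 3, then B = 9.
So w_m = 3·m + 9 + 5·2^m; at m=15 this is 163894.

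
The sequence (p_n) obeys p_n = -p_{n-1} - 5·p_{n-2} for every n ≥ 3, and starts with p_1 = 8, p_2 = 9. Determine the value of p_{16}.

678164

p_3 = -49  p_4 = 4  p_5 = 241  …  p_{13} = -74024  p_{14} = -262071  p_{15} = 632191  p_{16} = 678164.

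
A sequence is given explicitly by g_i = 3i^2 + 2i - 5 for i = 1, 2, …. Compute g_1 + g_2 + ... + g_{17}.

5576

Over i = 1..17: Σi = 153, Σi² = 1785.
Total = (3)·1785 + (2)·153 + (-5)·17 = 5576.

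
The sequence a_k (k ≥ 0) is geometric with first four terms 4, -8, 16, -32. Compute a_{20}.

Common ratio r = -2.
a_k = 4·(-2)^(k-0).
a_{20} = 4·(-2)^20 = 4194304.

4194304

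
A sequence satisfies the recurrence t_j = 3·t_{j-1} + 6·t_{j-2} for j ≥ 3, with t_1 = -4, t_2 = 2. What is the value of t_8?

-18522

Applying the relation repeatedly:
t_3 = -18; t_4 = -42; t_5 = -234; t_6 = -954; t_7 = -4266; t_8 = -18522.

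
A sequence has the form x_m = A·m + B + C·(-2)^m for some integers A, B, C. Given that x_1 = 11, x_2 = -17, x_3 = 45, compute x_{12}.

-20457

Plug in m = 1, 2, 3: A + B - 2C = 11; 2A + B + 4C = -17; 3A + B - 8C = 45.
Subtracting the first from the second: A + 6C = -28.
Subtracting the second from the third: A - 12C = 62.
Solving: C = -5, A = 2, then B = -1.
So x_m = 2·m + (-1) + (-5)·(-2)^m; at m=12 this is -20457.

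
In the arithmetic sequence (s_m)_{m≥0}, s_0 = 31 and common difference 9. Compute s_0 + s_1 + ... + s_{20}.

s_m = 31 + (m - 0)·9.
s_{20} = 211; S = 21·(31 + 211)/2 = 2541.

2541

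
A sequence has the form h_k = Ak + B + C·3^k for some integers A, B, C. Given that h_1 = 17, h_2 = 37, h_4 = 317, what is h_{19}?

4649045801

Write the equations: A + B + 3C = 17; 2A + B + 9C = 37; 4A + B + 81C = 317.
Subtracting the first from the second: A + 6C = 20.
Subtracting the second from the third: 2A + 72C = 280.
Solving: C = 4, A = -4, then B = 9.
So h_k = -4·k + 9 + 4·3^k; at k=19 this is 4649045801.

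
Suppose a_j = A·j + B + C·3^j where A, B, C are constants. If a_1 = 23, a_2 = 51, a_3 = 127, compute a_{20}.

13947137691

The three given values yield: A + B + 3C = 23; 2A + B + 9C = 51; 3A + B + 27C = 127.
Subtracting the first from the second: A + 6C = 28.
Subtracting the second from the third: A + 18C = 76.
Solving: C = 4, A = 4, then B = 7.
Hence a_{20} = 4·20 + 7 + 4·3486784401 = 13947137691.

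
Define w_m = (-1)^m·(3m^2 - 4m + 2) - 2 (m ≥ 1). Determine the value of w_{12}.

(-1)^12 = 1; 3m^2 - 4m + 2 at m=12 is 386; so w_{12} = 384.

384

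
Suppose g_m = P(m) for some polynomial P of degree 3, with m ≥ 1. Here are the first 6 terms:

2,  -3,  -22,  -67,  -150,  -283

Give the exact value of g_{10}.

1st diffs: -5, -19, -45, -83, -133.
2nd diffs: -14, -26, -38, -50.
3rd diffs: -12, -12, -12 (constant).
Newton forward-difference form: g_m = 2 + (-5)·C(m-1,1) + (-14)·C(m-1,2) + (-12)·C(m-1,3).
At m = 10: m-1 = 9, so g_{10} = 2 - 45 - 504 - 1008 = -1555.

-1555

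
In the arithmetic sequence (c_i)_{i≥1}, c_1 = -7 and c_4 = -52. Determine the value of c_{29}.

-427

Common difference d = (-52 - (-7)) / (4 - 1) = -15.
c_i = -7 + (i - 1)·(-15).
c_{29} = -7 + 28·(-15) = -427.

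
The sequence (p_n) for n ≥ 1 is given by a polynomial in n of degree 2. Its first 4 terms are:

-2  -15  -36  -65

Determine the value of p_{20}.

1st diffs: -13, -21, -29.
2nd diffs: -8, -8 (constant).
Newton forward-difference form: p_n = -2 + (-13)·C(n-1,1) + (-8)·C(n-1,2).
At n = 20: n-1 = 19, so p_{20} = -2 - 247 - 1368 = -1617.

-1617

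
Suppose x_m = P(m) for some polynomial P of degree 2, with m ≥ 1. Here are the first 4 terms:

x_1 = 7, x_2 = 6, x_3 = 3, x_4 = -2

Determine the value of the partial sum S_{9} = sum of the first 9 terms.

1st diffs: -1, -3, -5.
2nd diffs: -2, -2 (constant).
Newton forward-difference form: x_m = 7 + (-1)·C(m-1,1) + (-2)·C(m-1,2).
Continuing: …, -9, -18, -29, -42, …, x_9 = -57.
Summing m = 1..9 (9 terms) gives -141.

-141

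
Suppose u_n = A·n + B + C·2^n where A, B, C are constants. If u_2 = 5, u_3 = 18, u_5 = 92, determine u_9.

1536

Write the equations: 2A + B + 4C = 5; 3A + B + 8C = 18; 5A + B + 32C = 92.
Subtracting the first from the second: A + 4C = 13.
Subtracting the second from the third: 2A + 24C = 74.
Solving: C = 3, A = 1, then B = -9.
So u_n = 1·n + (-9) + 3·2^n; at n=9 this is 1536.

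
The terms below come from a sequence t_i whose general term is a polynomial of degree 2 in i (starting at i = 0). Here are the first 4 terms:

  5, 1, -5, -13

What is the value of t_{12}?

1st diffs: -4, -6, -8.
2nd diffs: -2, -2 (constant).
Newton forward-difference form: t_i = 5 + (-4)·C(i,1) + (-2)·C(i,2).
At i = 12: i = 12, so t_{12} = 5 - 48 - 132 = -175.

-175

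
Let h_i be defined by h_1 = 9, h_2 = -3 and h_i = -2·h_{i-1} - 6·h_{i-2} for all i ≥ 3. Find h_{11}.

Compute successive terms:
h_3 = -48;  h_4 = 114;  h_5 = 60;  h_6 = -804;  h_7 = 1248;  h_8 = 2328;  h_9 = -12144;  h_{10} = 10320;  h_{11} = 52224.

52224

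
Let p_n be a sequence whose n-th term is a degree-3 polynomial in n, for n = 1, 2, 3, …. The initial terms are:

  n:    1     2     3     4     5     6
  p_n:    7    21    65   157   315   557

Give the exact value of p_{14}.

7677

1st diffs: 14, 44, 92, 158, 242.
2nd diffs: 30, 48, 66, 84.
3rd diffs: 18, 18, 18 (constant).
Newton forward-difference form: p_n = 7 + 14·C(n-1,1) + 30·C(n-1,2) + 18·C(n-1,3).
At n = 14: n-1 = 13, so p_{14} = 7 + 182 + 2340 + 5148 = 7677.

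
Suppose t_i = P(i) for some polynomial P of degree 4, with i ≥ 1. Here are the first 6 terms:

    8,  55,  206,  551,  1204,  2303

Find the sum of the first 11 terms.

1st diffs: 47, 151, 345, 653, 1099.
2nd diffs: 104, 194, 308, 446.
3rd diffs: 90, 114, 138.
4th diffs: 24, 24 (constant).
Newton forward-difference form: t_i = 8 + 47·C(i-1,1) + 104·C(i-1,2) + 90·C(i-1,3) + 24·C(i-1,4).
Continuing: …, 4010, 6511, 10016, 14759, …, t_{11} = 20998.
Summing i = 1..11 (11 terms) gives 60621.

60621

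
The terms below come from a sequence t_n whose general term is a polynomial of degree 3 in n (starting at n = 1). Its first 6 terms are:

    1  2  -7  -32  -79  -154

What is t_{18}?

1st diffs: 1, -9, -25, -47, -75.
2nd diffs: -10, -16, -22, -28.
3rd diffs: -6, -6, -6 (constant).
Newton forward-difference form: t_n = 1 + 1·C(n-1,1) + (-10)·C(n-1,2) + (-6)·C(n-1,3).
At n = 18: n-1 = 17, so t_{18} = 1 + 17 - 1360 - 4080 = -5422.

-5422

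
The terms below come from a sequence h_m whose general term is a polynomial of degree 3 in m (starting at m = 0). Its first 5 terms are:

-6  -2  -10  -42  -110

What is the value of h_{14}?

1st diffs: 4, -8, -32, -68.
2nd diffs: -12, -24, -36.
3rd diffs: -12, -12 (constant).
Newton forward-difference form: h_m = -6 + 4·C(m,1) + (-12)·C(m,2) + (-12)·C(m,3).
At m = 14: m = 14, so h_{14} = -6 + 56 - 1092 - 4368 = -5410.

-5410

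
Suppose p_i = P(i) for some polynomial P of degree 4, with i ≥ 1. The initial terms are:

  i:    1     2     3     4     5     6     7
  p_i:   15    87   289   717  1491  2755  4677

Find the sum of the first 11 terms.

68343

1st diffs: 72, 202, 428, 774, 1264, 1922.
2nd diffs: 130, 226, 346, 490, 658.
3rd diffs: 96, 120, 144, 168.
4th diffs: 24, 24, 24 (constant).
So p_i = i^4 + 6i^3 + 4i^2 + 3i + 1.
Continuing: 7449, 11287, 16431, 23145.
Summing i = 1..11 (11 terms) gives 68343.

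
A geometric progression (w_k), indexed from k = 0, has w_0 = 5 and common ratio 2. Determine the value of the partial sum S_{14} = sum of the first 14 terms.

81915

w_k = 5·2^(k-0).
S = 5·(2^14 - 1)/(2 - 1) = 5·(16384 - 1)/(1) = 81915.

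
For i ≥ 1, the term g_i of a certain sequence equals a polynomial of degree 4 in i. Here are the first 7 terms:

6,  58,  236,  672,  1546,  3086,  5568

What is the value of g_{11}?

1st diffs: 52, 178, 436, 874, 1540, 2482.
2nd diffs: 126, 258, 438, 666, 942.
3rd diffs: 132, 180, 228, 276.
4th diffs: 48, 48, 48 (constant).
So g_i = 2i^4 + 2i^3 + i^2 + 5i - 4.
Evaluating at i = 11 gives g_{11} = 32116.

32116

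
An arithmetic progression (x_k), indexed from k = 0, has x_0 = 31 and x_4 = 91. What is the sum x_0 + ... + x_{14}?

Common difference d = (91 - 31) / (4 - 0) = 15.
x_k = 31 + (k - 0)·15.
x_{14} = 241; S = 15·(31 + 241)/2 = 2040.

2040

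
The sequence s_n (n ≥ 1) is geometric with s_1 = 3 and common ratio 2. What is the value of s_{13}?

12288

s_n = 3·2^(n-1).
s_{13} = 3·2^12 = 12288.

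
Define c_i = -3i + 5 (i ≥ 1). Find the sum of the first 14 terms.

-245

Over i = 1..14: Σi = 105.
Total = (-3)·105 + (5)·14 = -245.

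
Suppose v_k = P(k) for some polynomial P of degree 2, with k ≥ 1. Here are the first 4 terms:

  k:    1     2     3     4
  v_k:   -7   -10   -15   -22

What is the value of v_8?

1st diffs: -3, -5, -7.
2nd diffs: -2, -2 (constant).
So v_k = -k^2 - 6.
Evaluating at k = 8 gives v_8 = -70.

-70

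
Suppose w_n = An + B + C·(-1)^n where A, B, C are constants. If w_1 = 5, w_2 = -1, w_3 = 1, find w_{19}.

Plug in n = 1, 2, 3: A + B - C = 5; 2A + B + C = -1; 3A + B - C = 1.
Subtracting the first from the second: A + 2C = -6.
Subtracting the second from the third: A - 2C = 2.
Solving: C = -2, A = -2, then B = 5.
Hence w_{19} = -2·19 + 5 + (-2)·(-1) = -31.

-31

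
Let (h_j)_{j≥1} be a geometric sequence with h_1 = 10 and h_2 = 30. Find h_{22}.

Common ratio r = 3.
h_j = 10·3^(j-1).
h_{22} = 10·3^21 = 104603532030.

104603532030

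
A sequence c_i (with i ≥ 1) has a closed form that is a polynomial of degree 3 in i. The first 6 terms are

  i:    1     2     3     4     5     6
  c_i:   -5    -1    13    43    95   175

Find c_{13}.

1st diffs: 4, 14, 30, 52, 80.
2nd diffs: 10, 16, 22, 28.
3rd diffs: 6, 6, 6 (constant).
Newton forward-difference form: c_i = -5 + 4·C(i-1,1) + 10·C(i-1,2) + 6·C(i-1,3).
At i = 13: i-1 = 12, so c_{13} = -5 + 48 + 660 + 1320 = 2023.

2023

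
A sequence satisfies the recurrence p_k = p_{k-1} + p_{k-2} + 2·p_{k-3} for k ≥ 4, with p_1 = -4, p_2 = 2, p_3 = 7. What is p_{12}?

Compute successive terms:
p_4 = 1  p_5 = 12  p_6 = 27  p_7 = 41  p_8 = 92  p_9 = 187  p_{10} = 361  p_{11} = 732  p_{12} = 1467.

1467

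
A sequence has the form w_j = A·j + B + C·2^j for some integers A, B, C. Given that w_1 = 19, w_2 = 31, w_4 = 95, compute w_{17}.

At j = 1, 2, 4: A + B + 2C = 19; 2A + B + 4C = 31; 4A + B + 16C = 95.
Subtracting the first from the second: A + 2C = 12.
Subtracting the second from the third: 2A + 12C = 64.
Solving: C = 5, A = 2, then B = 7.
Therefore w_{17} = 34 + 7 + 5·131072 = 655401.

655401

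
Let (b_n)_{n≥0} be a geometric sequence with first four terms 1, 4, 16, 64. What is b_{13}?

67108864

Common ratio r = 4.
b_n = 1·4^(n-0).
b_{13} = 1·4^13 = 67108864.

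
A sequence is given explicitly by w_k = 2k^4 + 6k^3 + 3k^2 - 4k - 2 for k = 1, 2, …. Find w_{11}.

w_{11} = 2·11^4 + 6·11^3 + 3·11^2 - 4·11 - 2 = 37585.

37585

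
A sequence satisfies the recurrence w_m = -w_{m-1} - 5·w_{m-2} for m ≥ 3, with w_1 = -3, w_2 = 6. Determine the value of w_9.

1689

Compute successive terms:
w_3 = 9; w_4 = -39; w_5 = -6; w_6 = 201; w_7 = -171; w_8 = -834; w_9 = 1689.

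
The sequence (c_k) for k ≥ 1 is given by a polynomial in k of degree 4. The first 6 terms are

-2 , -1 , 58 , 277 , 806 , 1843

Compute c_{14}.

68027

1st diffs: 1, 59, 219, 529, 1037.
2nd diffs: 58, 160, 310, 508.
3rd diffs: 102, 150, 198.
4th diffs: 48, 48 (constant).
So c_k = 2k^4 - 3k^3 - 3k^2 + k + 1.
Evaluating at k = 14 gives c_{14} = 68027.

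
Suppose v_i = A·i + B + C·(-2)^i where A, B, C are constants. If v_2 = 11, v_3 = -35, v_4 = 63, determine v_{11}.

At i = 2, 3, 4: 2A + B + 4C = 11; 3A + B - 8C = -35; 4A + B + 16C = 63.
Subtracting the first from the second: A - 12C = -46.
Subtracting the second from the third: A + 24C = 98.
Solving: C = 4, A = 2, then B = -9.
Therefore v_{11} = 22 + (-9) + 4·(-2048) = -8179.

-8179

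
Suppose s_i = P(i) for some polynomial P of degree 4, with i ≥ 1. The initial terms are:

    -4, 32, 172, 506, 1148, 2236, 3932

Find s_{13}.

38972

1st diffs: 36, 140, 334, 642, 1088, 1696.
2nd diffs: 104, 194, 308, 446, 608.
3rd diffs: 90, 114, 138, 162.
4th diffs: 24, 24, 24 (constant).
Newton forward-difference form: s_i = -4 + 36·C(i-1,1) + 104·C(i-1,2) + 90·C(i-1,3) + 24·C(i-1,4).
At i = 13: i-1 = 12, so s_{13} = -4 + 432 + 6864 + 19800 + 11880 = 38972.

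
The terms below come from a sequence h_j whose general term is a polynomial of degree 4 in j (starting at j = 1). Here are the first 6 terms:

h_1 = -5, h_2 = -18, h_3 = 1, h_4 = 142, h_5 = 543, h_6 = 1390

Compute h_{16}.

1st diffs: -13, 19, 141, 401, 847.
2nd diffs: 32, 122, 260, 446.
3rd diffs: 90, 138, 186.
4th diffs: 48, 48 (constant).
Newton forward-difference form: h_j = -5 + (-13)·C(j-1,1) + 32·C(j-1,2) + 90·C(j-1,3) + 48·C(j-1,4).
At j = 16: j-1 = 15, so h_{16} = -5 - 195 + 3360 + 40950 + 65520 = 109630.

109630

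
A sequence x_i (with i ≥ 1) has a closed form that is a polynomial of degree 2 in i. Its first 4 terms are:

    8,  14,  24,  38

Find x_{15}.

1st diffs: 6, 10, 14.
2nd diffs: 4, 4 (constant).
Newton forward-difference form: x_i = 8 + 6·C(i-1,1) + 4·C(i-1,2).
At i = 15: i-1 = 14, so x_{15} = 8 + 84 + 364 = 456.

456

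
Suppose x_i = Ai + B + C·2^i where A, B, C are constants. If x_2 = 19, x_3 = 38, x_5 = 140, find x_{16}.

The three given values yield: 2A + B + 4C = 19; 3A + B + 8C = 38; 5A + B + 32C = 140.
Subtracting the first from the second: A + 4C = 19.
Subtracting the second from the third: 2A + 24C = 102.
Solving: C = 4, A = 3, then B = -3.
Therefore x_{16} = 48 + (-3) + 4·65536 = 262189.

262189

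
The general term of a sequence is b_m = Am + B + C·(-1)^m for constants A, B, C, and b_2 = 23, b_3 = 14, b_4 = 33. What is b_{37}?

184

Write the equations: 2A + B + C = 23; 3A + B - C = 14; 4A + B + C = 33.
Subtracting the first from the second: A - 2C = -9.
Subtracting the second from the third: A + 2C = 19.
Solving: C = 7, A = 5, then B = 6.
Hence b_{37} = 5·37 + 6 + 7·(-1) = 184.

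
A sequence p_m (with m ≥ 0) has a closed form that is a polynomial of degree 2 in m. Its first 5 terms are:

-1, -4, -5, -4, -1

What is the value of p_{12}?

95

1st diffs: -3, -1, 1, 3.
2nd diffs: 2, 2, 2 (constant).
Newton forward-difference form: p_m = -1 + (-3)·C(m,1) + 2·C(m,2).
At m = 12: m = 12, so p_{12} = -1 - 36 + 132 = 95.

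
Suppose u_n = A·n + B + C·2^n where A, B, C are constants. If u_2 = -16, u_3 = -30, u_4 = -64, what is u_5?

-138

At n = 2, 3, 4: 2A + B + 4C = -16; 3A + B + 8C = -30; 4A + B + 16C = -64.
Subtracting the first from the second: A + 4C = -14.
Subtracting the second from the third: A + 8C = -34.
Solving: C = -5, A = 6, then B = -8.
Hence u_5 = 6·5 + (-8) + (-5)·32 = -138.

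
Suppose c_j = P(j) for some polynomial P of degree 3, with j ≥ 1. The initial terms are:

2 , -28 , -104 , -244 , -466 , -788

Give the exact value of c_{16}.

-13468

1st diffs: -30, -76, -140, -222, -322.
2nd diffs: -46, -64, -82, -100.
3rd diffs: -18, -18, -18 (constant).
Newton forward-difference form: c_j = 2 + (-30)·C(j-1,1) + (-46)·C(j-1,2) + (-18)·C(j-1,3).
At j = 16: j-1 = 15, so c_{16} = 2 - 450 - 4830 - 8190 = -13468.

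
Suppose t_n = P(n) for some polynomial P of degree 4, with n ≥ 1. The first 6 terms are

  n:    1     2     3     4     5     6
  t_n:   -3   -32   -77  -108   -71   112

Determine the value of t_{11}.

1st diffs: -29, -45, -31, 37, 183.
2nd diffs: -16, 14, 68, 146.
3rd diffs: 30, 54, 78.
4th diffs: 24, 24 (constant).
So t_n = n^4 - 5n^3 - 3n^2 + 4.
Evaluating at n = 11 gives t_{11} = 7627.

7627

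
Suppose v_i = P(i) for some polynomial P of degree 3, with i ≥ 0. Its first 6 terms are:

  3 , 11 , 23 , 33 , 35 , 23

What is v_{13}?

1st diffs: 8, 12, 10, 2, -12.
2nd diffs: 4, -2, -8, -14.
3rd diffs: -6, -6, -6 (constant).
So v_i = -i^3 + 5i^2 + 4i + 3.
Evaluating at i = 13 gives v_{13} = -1297.

-1297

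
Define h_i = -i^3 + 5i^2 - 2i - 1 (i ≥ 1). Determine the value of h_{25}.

-12551

h_{25} = -1·25^3 + 5·25^2 - 2·25 - 1 = -12551.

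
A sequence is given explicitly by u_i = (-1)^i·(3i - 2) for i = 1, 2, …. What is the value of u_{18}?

(-1)^18 = 1; 3i - 2 at i=18 is 52; so u_{18} = 52.

52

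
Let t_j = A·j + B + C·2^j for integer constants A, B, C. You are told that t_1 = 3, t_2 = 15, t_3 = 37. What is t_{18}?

Plug in j = 1, 2, 3: A + B + 2C = 3; 2A + B + 4C = 15; 3A + B + 8C = 37.
Subtracting the first from the second: A + 2C = 12.
Subtracting the second from the third: A + 4C = 22.
Solving: C = 5, A = 2, then B = -9.
So t_j = 2·j + (-9) + 5·2^j; at j=18 this is 1310747.

1310747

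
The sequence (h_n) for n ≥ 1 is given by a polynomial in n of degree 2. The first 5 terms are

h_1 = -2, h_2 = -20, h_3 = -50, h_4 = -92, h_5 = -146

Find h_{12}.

1st diffs: -18, -30, -42, -54.
2nd diffs: -12, -12, -12 (constant).
Newton forward-difference form: h_n = -2 + (-18)·C(n-1,1) + (-12)·C(n-1,2).
At n = 12: n-1 = 11, so h_{12} = -2 - 198 - 660 = -860.

-860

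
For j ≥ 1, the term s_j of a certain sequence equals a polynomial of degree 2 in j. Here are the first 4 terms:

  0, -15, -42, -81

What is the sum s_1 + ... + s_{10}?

1st diffs: -15, -27, -39.
2nd diffs: -12, -12 (constant).
Newton forward-difference form: s_j = (-15)·C(j-1,1) + (-12)·C(j-1,2).
Continuing: …, -132, -195, -270, -357, …, s_{10} = -567.
Summing j = 1..10 (10 terms) gives -2115.

-2115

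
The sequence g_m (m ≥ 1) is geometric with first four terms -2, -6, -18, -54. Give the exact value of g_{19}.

Common ratio r = 3.
g_m = (-2)·3^(m-1).
g_{19} = (-2)·3^18 = -774840978.

-774840978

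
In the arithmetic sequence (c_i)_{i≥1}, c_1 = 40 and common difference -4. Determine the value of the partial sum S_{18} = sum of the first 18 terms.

c_i = 40 + (i - 1)·(-4).
c_{18} = -28; S = 18·(40 + (-28))/2 = 108.

108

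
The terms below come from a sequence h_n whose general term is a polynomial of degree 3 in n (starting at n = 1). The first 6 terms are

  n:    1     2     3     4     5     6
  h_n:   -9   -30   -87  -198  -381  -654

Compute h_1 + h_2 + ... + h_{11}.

1st diffs: -21, -57, -111, -183, -273.
2nd diffs: -36, -54, -72, -90.
3rd diffs: -18, -18, -18 (constant).
Newton forward-difference form: h_n = -9 + (-21)·C(n-1,1) + (-36)·C(n-1,2) + (-18)·C(n-1,3).
Continuing: …, -1035, -1542, -2193, -3006, …, h_{11} = -3999.
Summing n = 1..11 (11 terms) gives -13134.

-13134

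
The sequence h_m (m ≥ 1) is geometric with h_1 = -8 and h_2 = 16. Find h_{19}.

-2097152

Common ratio r = -2.
h_m = (-8)·(-2)^(m-1).
h_{19} = (-8)·(-2)^18 = -2097152.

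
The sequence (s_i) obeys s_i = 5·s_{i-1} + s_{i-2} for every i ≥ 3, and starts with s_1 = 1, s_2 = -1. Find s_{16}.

Step forward from the initial values:
s_3 = -4, s_4 = -21, s_5 = -109, …, s_{13} = -57610279, s_{14} = -299146121, s_{15} = -1553340884, s_{16} = -8065850541.

-8065850541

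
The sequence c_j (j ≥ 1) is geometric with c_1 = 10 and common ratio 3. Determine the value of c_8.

21870

c_j = 10·3^(j-1).
c_8 = 10·3^7 = 21870.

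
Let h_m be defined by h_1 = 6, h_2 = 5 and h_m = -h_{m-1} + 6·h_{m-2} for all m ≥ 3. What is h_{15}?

h_3 = 31, h_4 = -1, h_5 = 187, …, h_{12} = -238585, h_{13} = 762859, h_{14} = -2194369, h_{15} = 6771523.
(Characteristic roots are 2 and -3.)

6771523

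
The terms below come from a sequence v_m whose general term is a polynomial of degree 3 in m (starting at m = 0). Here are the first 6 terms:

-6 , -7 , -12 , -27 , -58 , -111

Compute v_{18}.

-5532

1st diffs: -1, -5, -15, -31, -53.
2nd diffs: -4, -10, -16, -22.
3rd diffs: -6, -6, -6 (constant).
So v_m = -m^3 + m^2 - m - 6.
Evaluating at m = 18 gives v_{18} = -5532.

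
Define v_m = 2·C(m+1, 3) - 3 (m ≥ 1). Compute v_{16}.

1357

C(17, 3) = 680, so v_{16} = 1357.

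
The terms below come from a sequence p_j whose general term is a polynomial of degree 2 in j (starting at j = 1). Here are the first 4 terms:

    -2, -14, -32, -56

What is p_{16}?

1st diffs: -12, -18, -24.
2nd diffs: -6, -6 (constant).
So p_j = -3j^2 - 3j + 4.
Evaluating at j = 16 gives p_{16} = -812.

-812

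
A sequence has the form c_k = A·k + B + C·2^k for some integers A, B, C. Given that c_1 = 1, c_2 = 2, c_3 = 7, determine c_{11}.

4063

The three given values yield: A + B + 2C = 1; 2A + B + 4C = 2; 3A + B + 8C = 7.
Subtracting the first from the second: A + 2C = 1.
Subtracting the second from the third: A + 4C = 5.
Solving: C = 2, A = -3, then B = 0.
So c_k = -3·k + 0 + 2·2^k; at k=11 this is 4063.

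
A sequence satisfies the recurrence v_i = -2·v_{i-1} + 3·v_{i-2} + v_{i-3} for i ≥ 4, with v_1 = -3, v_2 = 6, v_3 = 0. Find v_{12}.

Iterate the recurrence:
v_4 = 15;  v_5 = -24;  v_6 = 93;  v_7 = -243;  v_8 = 741;  v_9 = -2118;  v_{10} = 6216;  v_{11} = -18045;  v_{12} = 52620.

52620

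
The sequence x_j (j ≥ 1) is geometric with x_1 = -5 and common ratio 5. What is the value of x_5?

x_j = (-5)·5^(j-1).
x_5 = (-5)·5^4 = -3125.

-3125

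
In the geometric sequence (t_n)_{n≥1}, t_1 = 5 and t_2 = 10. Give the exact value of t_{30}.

2684354560

Common ratio r = 2.
t_n = 5·2^(n-1).
t_{30} = 5·2^29 = 2684354560.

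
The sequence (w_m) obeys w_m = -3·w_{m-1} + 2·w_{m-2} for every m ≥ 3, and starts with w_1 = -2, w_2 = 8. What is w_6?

w_3 = -28, w_4 = 100, w_5 = -356, w_6 = 1268.

1268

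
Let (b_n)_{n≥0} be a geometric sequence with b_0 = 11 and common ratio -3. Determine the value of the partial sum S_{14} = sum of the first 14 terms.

b_n = 11·(-3)^(n-0).
S = 11·((-3)^14 - 1)/(-3 - 1) = 11·(4782969 - 1)/(-4) = -13153162.

-13153162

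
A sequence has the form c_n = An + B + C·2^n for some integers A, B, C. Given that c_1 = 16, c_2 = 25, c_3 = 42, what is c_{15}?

The three given values yield: A + B + 2C = 16; 2A + B + 4C = 25; 3A + B + 8C = 42.
Subtracting the first from the second: A + 2C = 9.
Subtracting the second from the third: A + 4C = 17.
Solving: C = 4, A = 1, then B = 7.
Hence c_{15} = 1·15 + 7 + 4·32768 = 131094.

131094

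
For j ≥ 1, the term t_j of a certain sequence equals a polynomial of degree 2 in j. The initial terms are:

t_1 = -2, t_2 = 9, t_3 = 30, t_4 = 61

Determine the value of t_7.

214

1st diffs: 11, 21, 31.
2nd diffs: 10, 10 (constant).
Newton forward-difference form: t_j = -2 + 11·C(j-1,1) + 10·C(j-1,2).
At j = 7: j-1 = 6, so t_7 = -2 + 66 + 150 = 214.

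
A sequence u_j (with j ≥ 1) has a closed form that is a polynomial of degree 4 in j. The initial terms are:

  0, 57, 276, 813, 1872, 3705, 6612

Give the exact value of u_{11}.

36660

1st diffs: 57, 219, 537, 1059, 1833, 2907.
2nd diffs: 162, 318, 522, 774, 1074.
3rd diffs: 156, 204, 252, 300.
4th diffs: 48, 48, 48 (constant).
So u_j = 2j^4 + 6j^3 - 5j^2 - 3.
Evaluating at j = 11 gives u_{11} = 36660.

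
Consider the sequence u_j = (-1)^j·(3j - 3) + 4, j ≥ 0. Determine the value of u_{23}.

(-1)^23 = -1; 3j - 3 at j=23 is 66; so u_{23} = -62.

-62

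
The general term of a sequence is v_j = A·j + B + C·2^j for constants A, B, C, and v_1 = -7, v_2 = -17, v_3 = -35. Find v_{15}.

Write the equations: A + B + 2C = -7; 2A + B + 4C = -17; 3A + B + 8C = -35.
Subtracting the first from the second: A + 2C = -10.
Subtracting the second from the third: A + 4C = -18.
Solving: C = -4, A = -2, then B = 3.
So v_j = -2·j + 3 + (-4)·2^j; at j=15 this is -131099.

-131099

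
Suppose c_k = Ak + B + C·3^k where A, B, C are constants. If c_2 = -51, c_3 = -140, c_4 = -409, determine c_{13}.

At k = 2, 3, 4: 2A + B + 9C = -51; 3A + B + 27C = -140; 4A + B + 81C = -409.
Subtracting the first from the second: A + 18C = -89.
Subtracting the second from the third: A + 54C = -269.
Solving: C = -5, A = 1, then B = -8.
Hence c_{13} = 1·13 + (-8) + (-5)·1594323 = -7971610.

-7971610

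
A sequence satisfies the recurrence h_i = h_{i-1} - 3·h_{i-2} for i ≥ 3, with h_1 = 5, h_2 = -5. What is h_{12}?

-1730

Iterate the recurrence:
h_3 = -20  h_4 = -5  h_5 = 55  h_6 = 70  h_7 = -95  h_8 = -305  h_9 = -20  h_{10} = 895  h_{11} = 955  h_{12} = -1730.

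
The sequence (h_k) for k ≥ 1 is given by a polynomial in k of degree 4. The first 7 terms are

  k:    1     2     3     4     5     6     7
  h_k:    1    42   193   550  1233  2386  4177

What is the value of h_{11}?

1st diffs: 41, 151, 357, 683, 1153, 1791.
2nd diffs: 110, 206, 326, 470, 638.
3rd diffs: 96, 120, 144, 168.
4th diffs: 24, 24, 24 (constant).
Newton forward-difference form: h_k = 1 + 41·C(k-1,1) + 110·C(k-1,2) + 96·C(k-1,3) + 24·C(k-1,4).
At k = 11: k-1 = 10, so h_{11} = 1 + 410 + 4950 + 11520 + 5040 = 21921.

21921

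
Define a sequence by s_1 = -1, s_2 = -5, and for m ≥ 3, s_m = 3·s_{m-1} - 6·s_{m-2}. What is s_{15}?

-373977

Applying the relation repeatedly:
s_3 = -9; s_4 = 3; s_5 = 63; …; s_{12} = 35235; s_{13} = 86751; s_{14} = 48843; s_{15} = -373977.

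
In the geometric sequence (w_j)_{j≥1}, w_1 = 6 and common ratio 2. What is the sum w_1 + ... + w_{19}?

w_j = 6·2^(j-1).
S = 6·(2^19 - 1)/(2 - 1) = 6·(524288 - 1)/(1) = 3145722.

3145722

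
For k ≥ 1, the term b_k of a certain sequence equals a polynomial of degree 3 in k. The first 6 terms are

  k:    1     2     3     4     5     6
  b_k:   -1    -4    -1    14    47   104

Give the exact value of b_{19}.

1st diffs: -3, 3, 15, 33, 57.
2nd diffs: 6, 12, 18, 24.
3rd diffs: 6, 6, 6 (constant).
Newton forward-difference form: b_k = -1 + (-3)·C(k-1,1) + 6·C(k-1,2) + 6·C(k-1,3).
At k = 19: k-1 = 18, so b_{19} = -1 - 54 + 918 + 4896 = 5759.

5759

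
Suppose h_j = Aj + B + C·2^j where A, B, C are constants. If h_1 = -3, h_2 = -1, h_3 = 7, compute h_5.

Write the equations: A + B + 2C = -3; 2A + B + 4C = -1; 3A + B + 8C = 7.
Subtracting the first from the second: A + 2C = 2.
Subtracting the second from the third: A + 4C = 8.
Solving: C = 3, A = -4, then B = -5.
Hence h_5 = -4·5 + (-5) + 3·32 = 71.

71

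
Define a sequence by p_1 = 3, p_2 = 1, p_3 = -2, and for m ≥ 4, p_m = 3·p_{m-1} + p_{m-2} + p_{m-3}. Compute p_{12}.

-37206

Compute successive terms:
p_4 = -2;  p_5 = -7;  p_6 = -25;  p_7 = -84;  p_8 = -284;  p_9 = -961;  p_{10} = -3251;  p_{11} = -10998;  p_{12} = -37206.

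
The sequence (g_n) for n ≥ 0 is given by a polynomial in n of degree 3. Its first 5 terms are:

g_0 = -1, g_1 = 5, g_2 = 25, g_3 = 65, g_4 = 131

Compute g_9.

1st diffs: 6, 20, 40, 66.
2nd diffs: 14, 20, 26.
3rd diffs: 6, 6 (constant).
Newton forward-difference form: g_n = -1 + 6·C(n,1) + 14·C(n,2) + 6·C(n,3).
At n = 9: n = 9, so g_9 = -1 + 54 + 504 + 504 = 1061.

1061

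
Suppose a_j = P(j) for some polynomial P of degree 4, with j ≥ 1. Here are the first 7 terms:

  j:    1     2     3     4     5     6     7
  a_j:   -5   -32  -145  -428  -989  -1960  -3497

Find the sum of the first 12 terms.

1st diffs: -27, -113, -283, -561, -971, -1537.
2nd diffs: -86, -170, -278, -410, -566.
3rd diffs: -84, -108, -132, -156.
4th diffs: -24, -24, -24 (constant).
So a_j = -j^4 - 4j^3 + 6j^2 - 2j - 4.
Continuing: …, -5780, -9013, -13424, -19265, …, a_{12} = -26812.
Summing j = 1..12 (12 terms) gives -81350.

-81350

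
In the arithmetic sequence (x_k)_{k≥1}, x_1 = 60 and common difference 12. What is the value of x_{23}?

324

x_k = 60 + (k - 1)·12.
x_{23} = 60 + 22·12 = 324.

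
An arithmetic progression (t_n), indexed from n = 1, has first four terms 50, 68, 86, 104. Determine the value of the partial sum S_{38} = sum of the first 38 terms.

Common difference d = 18.
t_n = 50 + (n - 1)·18.
t_{38} = 716; S = 38·(50 + 716)/2 = 14554.

14554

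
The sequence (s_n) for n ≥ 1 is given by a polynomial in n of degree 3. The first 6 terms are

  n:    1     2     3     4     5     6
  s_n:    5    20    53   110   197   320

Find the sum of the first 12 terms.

7980

1st diffs: 15, 33, 57, 87, 123.
2nd diffs: 18, 24, 30, 36.
3rd diffs: 6, 6, 6 (constant).
Newton forward-difference form: s_n = 5 + 15·C(n-1,1) + 18·C(n-1,2) + 6·C(n-1,3).
Continuing: …, 485, 698, 965, 1292, …, s_{12} = 2150.
Summing n = 1..12 (12 terms) gives 7980.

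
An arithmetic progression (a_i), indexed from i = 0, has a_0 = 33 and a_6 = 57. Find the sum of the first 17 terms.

Common difference d = (57 - 33) / (6 - 0) = 4.
a_i = 33 + (i - 0)·4.
a_{16} = 97; S = 17·(33 + 97)/2 = 1105.

1105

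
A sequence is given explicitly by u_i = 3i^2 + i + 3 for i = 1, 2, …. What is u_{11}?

377

u_{11} = 3·11^2 + 1·11 + 3 = 377.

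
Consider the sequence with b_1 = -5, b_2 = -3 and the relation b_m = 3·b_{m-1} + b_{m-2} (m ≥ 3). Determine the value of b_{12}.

b_3 = -14  b_4 = -45  b_5 = -149  b_6 = -492  b_7 = -1625  b_8 = -5367  b_9 = -17726  b_{10} = -58545  b_{11} = -193361  b_{12} = -638628.

-638628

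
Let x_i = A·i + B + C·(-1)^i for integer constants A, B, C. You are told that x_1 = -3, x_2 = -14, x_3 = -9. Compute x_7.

-21

At i = 1, 2, 3: A + B - C = -3; 2A + B + C = -14; 3A + B - C = -9.
Subtracting the first from the second: A + 2C = -11.
Subtracting the second from the third: A - 2C = 5.
Solving: C = -4, A = -3, then B = -4.
Hence x_7 = -3·7 + (-4) + (-4)·(-1) = -21.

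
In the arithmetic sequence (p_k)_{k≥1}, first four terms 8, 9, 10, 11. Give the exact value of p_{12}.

Common difference d = 1.
p_k = 8 + (k - 1)·1.
p_{12} = 8 + 11·1 = 19.

19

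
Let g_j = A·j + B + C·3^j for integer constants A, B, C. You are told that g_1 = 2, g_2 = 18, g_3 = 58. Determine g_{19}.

2324523002

Write the equations: A + B + 3C = 2; 2A + B + 9C = 18; 3A + B + 27C = 58.
Subtracting the first from the second: A + 6C = 16.
Subtracting the second from the third: A + 18C = 40.
Solving: C = 2, A = 4, then B = -8.
So g_j = 4·j + (-8) + 2·3^j; at j=19 this is 2324523002.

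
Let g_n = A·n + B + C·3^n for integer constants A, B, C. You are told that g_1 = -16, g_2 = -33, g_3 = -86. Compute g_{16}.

-129140155

Plug in n = 1, 2, 3: A + B + 3C = -16; 2A + B + 9C = -33; 3A + B + 27C = -86.
Subtracting the first from the second: A + 6C = -17.
Subtracting the second from the third: A + 18C = -53.
Solving: C = -3, A = 1, then B = -8.
So g_n = 1·n + (-8) + (-3)·3^n; at n=16 this is -129140155.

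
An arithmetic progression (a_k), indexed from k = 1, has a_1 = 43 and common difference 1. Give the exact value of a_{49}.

91

a_k = 43 + (k - 1)·1.
a_{49} = 43 + 48·1 = 91.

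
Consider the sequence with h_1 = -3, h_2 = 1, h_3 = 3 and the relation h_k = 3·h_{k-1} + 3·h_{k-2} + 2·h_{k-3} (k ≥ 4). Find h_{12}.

Compute successive terms:
h_4 = 6  h_5 = 29  h_6 = 111  h_7 = 432  h_8 = 1687  h_9 = 6579  h_{10} = 25662  h_{11} = 100097  h_{12} = 390435.

390435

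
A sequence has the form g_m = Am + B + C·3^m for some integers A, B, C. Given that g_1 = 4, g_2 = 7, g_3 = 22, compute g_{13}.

1594288

At m = 1, 2, 3: A + B + 3C = 4; 2A + B + 9C = 7; 3A + B + 27C = 22.
Subtracting the first from the second: A + 6C = 3.
Subtracting the second from the third: A + 18C = 15.
Solving: C = 1, A = -3, then B = 4.
So g_m = -3·m + 4 + 1·3^m; at m=13 this is 1594288.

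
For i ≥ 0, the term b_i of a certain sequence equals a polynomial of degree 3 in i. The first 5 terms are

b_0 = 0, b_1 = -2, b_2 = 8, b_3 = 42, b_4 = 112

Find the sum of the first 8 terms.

1st diffs: -2, 10, 34, 70.
2nd diffs: 12, 24, 36.
3rd diffs: 12, 12 (constant).
Newton forward-difference form: b_i = (-2)·C(i,1) + 12·C(i,2) + 12·C(i,3).
Continuing: 230, 408, 658.
Summing i = 0..7 (8 terms) gives 1456.

1456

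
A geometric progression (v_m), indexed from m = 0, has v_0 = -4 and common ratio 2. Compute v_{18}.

v_m = (-4)·2^(m-0).
v_{18} = (-4)·2^18 = -1048576.

-1048576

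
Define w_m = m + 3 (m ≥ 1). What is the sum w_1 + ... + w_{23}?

345

Over m = 1..23: Σm = 276.
Total = (1)·276 + (3)·23 = 345.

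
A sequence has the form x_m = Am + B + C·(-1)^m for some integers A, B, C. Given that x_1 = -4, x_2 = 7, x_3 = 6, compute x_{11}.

46

The three given values yield: A + B - C = -4; 2A + B + C = 7; 3A + B - C = 6.
Subtracting the first from the second: A + 2C = 11.
Subtracting the second from the third: A - 2C = -1.
Solving: C = 3, A = 5, then B = -6.
Hence x_{11} = 5·11 + (-6) + 3·(-1) = 46.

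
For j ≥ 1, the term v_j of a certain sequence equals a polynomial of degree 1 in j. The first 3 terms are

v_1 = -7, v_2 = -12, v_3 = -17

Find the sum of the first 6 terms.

1st diffs: -5, -5 (constant).
So v_j = -5j - 2.
Continuing: -22, -27, -32.
Summing j = 1..6 (6 terms) gives -117.

-117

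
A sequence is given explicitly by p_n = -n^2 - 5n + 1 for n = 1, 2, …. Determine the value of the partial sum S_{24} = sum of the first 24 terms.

-6376

Over n = 1..24: Σn = 300, Σn² = 4900.
Total = (-1)·4900 + (-5)·300 + (1)·24 = -6376.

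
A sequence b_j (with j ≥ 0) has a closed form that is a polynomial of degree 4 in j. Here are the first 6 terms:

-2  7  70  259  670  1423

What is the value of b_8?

1st diffs: 9, 63, 189, 411, 753.
2nd diffs: 54, 126, 222, 342.
3rd diffs: 72, 96, 120.
4th diffs: 24, 24 (constant).
So b_j = j^4 + 6j^3 + 2j^2 - 2.
Evaluating at j = 8 gives b_8 = 7294.

7294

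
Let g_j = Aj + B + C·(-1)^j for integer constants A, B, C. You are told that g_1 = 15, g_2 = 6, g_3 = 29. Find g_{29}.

Write the equations: A + B - C = 15; 2A + B + C = 6; 3A + B - C = 29.
Subtracting the first from the second: A + 2C = -9.
Subtracting the second from the third: A - 2C = 23.
Solving: C = -8, A = 7, then B = 0.
Therefore g_{29} = 203 + 0 + (-8)·(-1) = 211.

211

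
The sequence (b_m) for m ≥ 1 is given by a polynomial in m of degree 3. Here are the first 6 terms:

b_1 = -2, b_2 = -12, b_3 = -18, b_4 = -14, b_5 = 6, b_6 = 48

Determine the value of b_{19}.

1st diffs: -10, -6, 4, 20, 42.
2nd diffs: 4, 10, 16, 22.
3rd diffs: 6, 6, 6 (constant).
So b_m = m^3 - 4m^2 - 5m + 6.
Evaluating at m = 19 gives b_{19} = 5326.

5326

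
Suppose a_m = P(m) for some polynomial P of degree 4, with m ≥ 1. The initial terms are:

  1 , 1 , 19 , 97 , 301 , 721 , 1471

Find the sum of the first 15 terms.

137607

1st diffs: 0, 18, 78, 204, 420, 750.
2nd diffs: 18, 60, 126, 216, 330.
3rd diffs: 42, 66, 90, 114.
4th diffs: 24, 24, 24 (constant).
Newton forward-difference form: a_m = 1 + 18·C(m-1,2) + 42·C(m-1,3) + 24·C(m-1,4).
Continuing: …, 2689, 4537, 7201, 10891, …, a_{15} = 40951.
Summing m = 1..15 (15 terms) gives 137607.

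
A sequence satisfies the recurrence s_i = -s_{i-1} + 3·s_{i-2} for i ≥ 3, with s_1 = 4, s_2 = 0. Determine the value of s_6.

Applying the relation repeatedly:
s_3 = 12  s_4 = -12  s_5 = 48  s_6 = -84.

-84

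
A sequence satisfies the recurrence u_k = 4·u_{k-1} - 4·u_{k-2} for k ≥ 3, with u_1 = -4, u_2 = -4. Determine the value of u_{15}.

Compute successive terms:
u_3 = 0, u_4 = 16, u_5 = 64, …, u_{12} = 36864, u_{13} = 81920, u_{14} = 180224, u_{15} = 393216.
(Characteristic roots are 2 and 2.)

393216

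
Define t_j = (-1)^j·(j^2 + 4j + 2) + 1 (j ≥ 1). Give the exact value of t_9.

(-1)^9 = -1; j^2 + 4j + 2 at j=9 is 119; so t_9 = -118.

-118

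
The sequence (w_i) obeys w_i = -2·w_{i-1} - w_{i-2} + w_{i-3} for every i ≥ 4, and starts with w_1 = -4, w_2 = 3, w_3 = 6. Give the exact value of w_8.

8

Step forward from the initial values:
w_4 = -19; w_5 = 35; w_6 = -45; w_7 = 36; w_8 = 8.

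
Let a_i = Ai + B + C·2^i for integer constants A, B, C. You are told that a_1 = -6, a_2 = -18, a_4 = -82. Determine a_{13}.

-40980

Write the equations: A + B + 2C = -6; 2A + B + 4C = -18; 4A + B + 16C = -82.
Subtracting the first from the second: A + 2C = -12.
Subtracting the second from the third: 2A + 12C = -64.
Solving: C = -5, A = -2, then B = 6.
Therefore a_{13} = -26 + 6 + (-5)·8192 = -40980.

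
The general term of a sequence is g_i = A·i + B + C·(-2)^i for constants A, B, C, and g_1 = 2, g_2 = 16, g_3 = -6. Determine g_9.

Plug in i = 1, 2, 3: A + B - 2C = 2; 2A + B + 4C = 16; 3A + B - 8C = -6.
Subtracting the first from the second: A + 6C = 14.
Subtracting the second from the third: A - 12C = -22.
Solving: C = 2, A = 2, then B = 4.
Therefore g_9 = 18 + 4 + 2·(-512) = -1002.

-1002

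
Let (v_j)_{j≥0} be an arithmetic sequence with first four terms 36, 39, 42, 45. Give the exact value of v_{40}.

156

Common difference d = 3.
v_j = 36 + (j - 0)·3.
v_{40} = 36 + 40·3 = 156.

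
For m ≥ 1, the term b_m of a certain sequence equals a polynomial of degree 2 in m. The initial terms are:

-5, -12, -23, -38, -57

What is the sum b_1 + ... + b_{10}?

-845

1st diffs: -7, -11, -15, -19.
2nd diffs: -4, -4, -4 (constant).
Newton forward-difference form: b_m = -5 + (-7)·C(m-1,1) + (-4)·C(m-1,2).
Continuing: …, -80, -107, -138, -173, …, b_{10} = -212.
Summing m = 1..10 (10 terms) gives -845.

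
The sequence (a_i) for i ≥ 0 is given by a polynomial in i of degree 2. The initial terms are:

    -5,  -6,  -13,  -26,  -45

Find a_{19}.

-1050

1st diffs: -1, -7, -13, -19.
2nd diffs: -6, -6, -6 (constant).
Newton forward-difference form: a_i = -5 + (-1)·C(i,1) + (-6)·C(i,2).
At i = 19: i = 19, so a_{19} = -5 - 19 - 1026 = -1050.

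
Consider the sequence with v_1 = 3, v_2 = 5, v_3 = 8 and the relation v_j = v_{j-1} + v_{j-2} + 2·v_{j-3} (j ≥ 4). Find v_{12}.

Iterate the recurrence:
v_4 = 19  v_5 = 37  v_6 = 72  v_7 = 147  v_8 = 293  v_9 = 584  v_{10} = 1171  v_{11} = 2341  v_{12} = 4680.

4680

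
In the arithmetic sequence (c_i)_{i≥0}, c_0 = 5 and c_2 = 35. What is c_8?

125

Common difference d = (35 - 5) / (2 - 0) = 15.
c_i = 5 + (i - 0)·15.
c_8 = 5 + 8·15 = 125.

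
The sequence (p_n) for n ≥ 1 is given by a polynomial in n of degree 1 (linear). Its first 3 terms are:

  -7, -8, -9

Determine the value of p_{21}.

-27

1st diffs: -1, -1 (constant).
So p_n = -n - 6.
Evaluating at n = 21 gives p_{21} = -27.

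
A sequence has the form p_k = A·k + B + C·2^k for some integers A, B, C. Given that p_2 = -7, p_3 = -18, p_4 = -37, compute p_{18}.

-524335

Write the equations: 2A + B + 4C = -7; 3A + B + 8C = -18; 4A + B + 16C = -37.
Subtracting the first from the second: A + 4C = -11.
Subtracting the second from the third: A + 8C = -19.
Solving: C = -2, A = -3, then B = 7.
Hence p_{18} = -3·18 + 7 + (-2)·262144 = -524335.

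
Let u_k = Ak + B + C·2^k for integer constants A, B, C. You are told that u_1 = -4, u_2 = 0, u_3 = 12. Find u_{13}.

Write the equations: A + B + 2C = -4; 2A + B + 4C = 0; 3A + B + 8C = 12.
Subtracting the first from the second: A + 2C = 4.
Subtracting the second from the third: A + 4C = 12.
Solving: C = 4, A = -4, then B = -8.
Hence u_{13} = -4·13 + (-8) + 4·8192 = 32708.

32708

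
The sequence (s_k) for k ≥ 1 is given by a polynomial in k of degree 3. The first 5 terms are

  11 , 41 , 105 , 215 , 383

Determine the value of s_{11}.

3281

1st diffs: 30, 64, 110, 168.
2nd diffs: 34, 46, 58.
3rd diffs: 12, 12 (constant).
So s_k = 2k^3 + 5k^2 + k + 3.
Evaluating at k = 11 gives s_{11} = 3281.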